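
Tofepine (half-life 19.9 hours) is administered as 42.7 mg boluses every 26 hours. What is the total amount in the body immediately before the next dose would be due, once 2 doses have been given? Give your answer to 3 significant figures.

24.2 mg

The 2 doses were given 52, 26 hours ago.
Total = 42.7·(1/2)^(52/19.9) + 42.7·(1/2)^(26/19.9)
      = 6.9794 + 17.263 ≈ 24.243 mg.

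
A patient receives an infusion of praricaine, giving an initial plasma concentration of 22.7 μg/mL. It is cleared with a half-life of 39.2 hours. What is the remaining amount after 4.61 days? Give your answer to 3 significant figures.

3.21 μg/mL

Convert the elapsed time: 4.61 days = 110.64 hours.
Number of half-lives: n = 110.64/39.2 ≈ 2.8224.
Remaining = 22.7 × (1/2)^2.8224 = 22.7 × 0.14137 ≈ 3.2091 μg/mL.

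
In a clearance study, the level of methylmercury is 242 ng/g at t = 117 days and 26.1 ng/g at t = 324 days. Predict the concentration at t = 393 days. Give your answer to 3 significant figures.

Over Δt = 324 − 117 = 207 days, the level fell by a factor of 242/26.1 ≈ 9.272.
n = log₂(9.272) ≈ 3.2129 half-lives, so t½ = 207/3.2129 ≈ 64.428 days.
From t = 324 to t = 393: 26.1 × (1/2)^((393−324)/64.428) ≈ 12.424 ng/g.

12.4 ng/g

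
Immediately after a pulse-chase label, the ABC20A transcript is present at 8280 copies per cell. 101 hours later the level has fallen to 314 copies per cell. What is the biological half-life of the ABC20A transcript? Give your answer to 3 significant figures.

21.4 hours

A/A₀ = 314/8280 ≈ 0.037923.
n = log₂(26.369) ≈ 4.7208 half-lives elapsed in 101 hours.
t½ = 101/4.7208 ≈ 21.395 hours.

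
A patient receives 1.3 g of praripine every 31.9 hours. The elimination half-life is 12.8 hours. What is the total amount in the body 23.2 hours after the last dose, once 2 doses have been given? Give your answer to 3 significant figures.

0.436 g

The 2 doses were given 55.1, 23.2 hours ago.
Total = 1.3·(1/2)^(55.1/12.8) + 1.3·(1/2)^(23.2/12.8)
      = 0.065781 + 0.37011 ≈ 0.43589 g.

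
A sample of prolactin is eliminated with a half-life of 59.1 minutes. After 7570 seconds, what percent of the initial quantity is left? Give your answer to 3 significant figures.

7570 seconds = 126.167 minutes.
n = 126.167/59.1 ≈ 2.1348 half-lives.
Fraction remaining = (1/2)^2.1348 ≈ 0.2277, i.e. 22.77%.

22.8%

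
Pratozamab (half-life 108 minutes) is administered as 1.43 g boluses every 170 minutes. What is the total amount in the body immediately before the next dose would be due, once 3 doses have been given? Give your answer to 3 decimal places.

The 3 doses were given 510, 340, 170 minutes ago.
Total = 1.43·(1/2)^(510/108) + 1.43·(1/2)^(340/108) + 1.43·(1/2)^(170/108)
      = 0.054176 + 0.16131 + 0.48028 ≈ 0.69576 g.

0.696 g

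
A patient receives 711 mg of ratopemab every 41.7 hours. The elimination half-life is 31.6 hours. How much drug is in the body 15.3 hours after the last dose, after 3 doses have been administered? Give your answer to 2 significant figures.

The 3 doses were given 98.7, 57, 15.3 hours ago.
Total = 711·(1/2)^(98.7/31.6) + 711·(1/2)^(57/31.6) + 711·(1/2)^(15.3/31.6)
      = 81.588 + 203.64 + 508.3 ≈ 793.53 mg.

790 mg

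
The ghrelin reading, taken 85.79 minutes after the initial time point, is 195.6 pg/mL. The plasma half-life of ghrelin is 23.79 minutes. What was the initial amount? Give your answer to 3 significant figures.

2380 pg/mL

Number of half-lives elapsed: n = 85.79/23.79 ≈ 3.6061.
A₀ = A × 2^n = 195.6 × 2^3.6061 = 195.6 × 12.177 ≈ 2381.9 pg/mL.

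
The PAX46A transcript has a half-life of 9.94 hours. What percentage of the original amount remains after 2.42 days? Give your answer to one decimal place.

2.42 days = 58.08 hours.
n = 58.08/9.94 ≈ 5.8431 half-lives.
Fraction remaining = (1/2)^5.8431 ≈ 0.017421, i.e. 1.7421%.

1.7%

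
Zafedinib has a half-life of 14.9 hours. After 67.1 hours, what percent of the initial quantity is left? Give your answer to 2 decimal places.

4.41%

n = 67.1/14.9 ≈ 4.5034 half-lives.
Fraction remaining = (1/2)^4.5034 ≈ 0.044091, i.e. 4.4091%.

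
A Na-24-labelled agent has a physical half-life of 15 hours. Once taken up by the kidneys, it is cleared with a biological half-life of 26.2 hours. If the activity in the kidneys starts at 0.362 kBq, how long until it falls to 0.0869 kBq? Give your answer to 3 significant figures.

19.6 hours

1/t_eff = 1/t_phys + 1/t_biol = 1/15 + 1/26.2 = 0.10483 per hour.
t_eff = 15 × 26.2 / (15 + 26.2) ≈ 9.5388 hours.
n = log₂(0.362/0.0869) ≈ 2.0586; t = 2.0586 × 9.5388 ≈ 19.636 hours.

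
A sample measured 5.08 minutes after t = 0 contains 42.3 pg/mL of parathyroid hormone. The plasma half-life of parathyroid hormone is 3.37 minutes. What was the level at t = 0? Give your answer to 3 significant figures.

120 pg/mL

Number of half-lives elapsed: n = 5.08/3.37 ≈ 1.5074.
A₀ = A × 2^n = 42.3 × 2^1.5074 = 42.3 × 2.843 ≈ 120.26 pg/mL.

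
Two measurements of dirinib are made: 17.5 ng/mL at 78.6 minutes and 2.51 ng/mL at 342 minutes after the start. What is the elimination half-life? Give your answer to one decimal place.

94.0 minutes

Over Δt = 342 − 78.6 = 263.4 minutes, the level fell by a factor of 17.5/2.51 ≈ 6.9721.
n = log₂(6.9721) ≈ 2.8016 half-lives, so t½ = 263.4/2.8016 ≈ 94.018 minutes.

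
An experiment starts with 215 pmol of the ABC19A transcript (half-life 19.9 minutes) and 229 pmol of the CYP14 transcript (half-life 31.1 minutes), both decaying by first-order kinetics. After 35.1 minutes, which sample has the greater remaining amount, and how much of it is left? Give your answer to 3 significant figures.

CYP14 transcript, 105 pmol

ABC19A transcript: 215 × (1/2)^1.7638 ≈ 63.311 pmol.
CYP14 transcript: 229 × (1/2)^1.1286 ≈ 104.73 pmol.
CYP14 transcript has more remaining, at ≈ 104.73 pmol.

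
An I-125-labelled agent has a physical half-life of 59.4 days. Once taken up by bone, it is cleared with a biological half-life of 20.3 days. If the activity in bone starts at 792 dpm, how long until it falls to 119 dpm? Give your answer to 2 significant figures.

1/t_eff = 1/t_phys + 1/t_biol = 1/59.4 + 1/20.3 = 0.066096 per day.
t_eff = 59.4 × 20.3 / (59.4 + 20.3) ≈ 15.129 days.
n = log₂(792/119) ≈ 2.7345; t = 2.7345 × 15.129 ≈ 41.372 days.

41 days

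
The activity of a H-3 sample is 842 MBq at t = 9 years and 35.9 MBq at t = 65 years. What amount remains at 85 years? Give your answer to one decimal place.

11.6 MBq

Over Δt = 65 − 9 = 56 years, the level fell by a factor of 842/35.9 ≈ 23.454.
n = log₂(23.454) ≈ 4.5518 half-lives, so t½ = 56/4.5518 ≈ 12.303 years.
From t = 65 to t = 85: 35.9 × (1/2)^((85−65)/12.303) ≈ 11.634 MBq.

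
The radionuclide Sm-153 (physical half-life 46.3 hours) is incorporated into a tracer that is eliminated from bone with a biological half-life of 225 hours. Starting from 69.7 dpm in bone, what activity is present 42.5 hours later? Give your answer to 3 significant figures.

1/t_eff = 1/t_phys + 1/t_biol = 1/46.3 + 1/225 = 0.026043 per hour.
t_eff = 46.3 × 225 / (46.3 + 225) ≈ 38.398 hours.
Remaining = 69.7 × (1/2)^(42.5/38.398) = 69.7 × (1/2)^1.1068 ≈ 32.363 dpm.

32.4 dpm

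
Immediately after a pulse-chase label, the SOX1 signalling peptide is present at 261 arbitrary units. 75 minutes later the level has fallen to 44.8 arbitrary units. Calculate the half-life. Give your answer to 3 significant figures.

29.5 minutes

A/A₀ = 44.8/261 ≈ 0.17165.
n = log₂(5.8259) ≈ 2.5425 half-lives elapsed in 75 minutes.
t½ = 75/2.5425 ≈ 29.499 minutes.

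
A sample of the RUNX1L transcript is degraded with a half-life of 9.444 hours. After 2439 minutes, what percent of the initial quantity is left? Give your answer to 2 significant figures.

2439 minutes = 40.65 hours.
n = 40.65/9.444 ≈ 4.3043 half-lives.
Fraction remaining = (1/2)^4.3043 ≈ 0.050614, i.e. 5.0614%.

5.1%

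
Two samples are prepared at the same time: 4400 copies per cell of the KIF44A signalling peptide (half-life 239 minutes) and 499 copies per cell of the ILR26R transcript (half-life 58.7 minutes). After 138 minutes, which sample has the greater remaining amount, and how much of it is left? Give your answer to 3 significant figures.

KIF44A signalling peptide: 4400 × (1/2)^0.57741 ≈ 2948.7 copies per cell.
ILR26R transcript: 499 × (1/2)^2.3509 ≈ 97.813 copies per cell.
KIF44A signalling peptide has more remaining, at ≈ 2948.7 copies per cell.

KIF44A signalling peptide, 2950 copies per cell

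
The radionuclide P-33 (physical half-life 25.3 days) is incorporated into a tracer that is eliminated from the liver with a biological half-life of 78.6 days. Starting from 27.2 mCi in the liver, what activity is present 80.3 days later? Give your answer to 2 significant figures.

1.5 mCi

1/t_eff = 1/t_phys + 1/t_biol = 1/25.3 + 1/78.6 = 0.052248 per day.
t_eff = 25.3 × 78.6 / (25.3 + 78.6) ≈ 19.139 days.
Remaining = 27.2 × (1/2)^(80.3/19.139) = 27.2 × (1/2)^4.1955 ≈ 1.4845 mCi.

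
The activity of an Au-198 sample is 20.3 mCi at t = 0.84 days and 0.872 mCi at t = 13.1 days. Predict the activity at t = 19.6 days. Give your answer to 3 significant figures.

Over Δt = 13.1 − 0.84 = 12.26 days, the level fell by a factor of 20.3/0.872 ≈ 23.28.
n = log₂(23.28) ≈ 4.541 half-lives, so t½ = 12.26/4.541 ≈ 2.6998 days.
From t = 13.1 to t = 19.6: 0.872 × (1/2)^((19.6−13.1)/2.6998) ≈ 0.16435 mCi.

0.164 mCi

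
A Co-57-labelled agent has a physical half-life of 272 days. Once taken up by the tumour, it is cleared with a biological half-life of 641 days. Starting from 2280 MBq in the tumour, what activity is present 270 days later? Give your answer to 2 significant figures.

860 MBq

1/t_eff = 1/t_phys + 1/t_biol = 1/272 + 1/641 = 0.0052365 per day.
t_eff = 272 × 641 / (272 + 641) ≈ 190.97 days.
Remaining = 2280 × (1/2)^(270/190.97) = 2280 × (1/2)^1.4139 ≈ 855.7 MBq.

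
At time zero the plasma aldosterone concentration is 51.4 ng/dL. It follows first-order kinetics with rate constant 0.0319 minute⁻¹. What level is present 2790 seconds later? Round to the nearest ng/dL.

12 ng/dL

t½ = ln 2 / k = 0.69315 / 0.0319 ≈ 21.729 minutes.
Convert the elapsed time: 2790 seconds = 46.5 minutes.
Number of half-lives: n = 46.5/21.729 ≈ 2.14.
Remaining = 51.4 × (1/2)^2.14 = 51.4 × 0.22688 ≈ 11.661 ng/dL.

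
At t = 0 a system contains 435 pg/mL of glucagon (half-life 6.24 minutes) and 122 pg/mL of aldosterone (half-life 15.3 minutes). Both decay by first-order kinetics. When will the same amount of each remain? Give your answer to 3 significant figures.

19.3 minutes

Set 435·(1/2)^(t/6.24) = 122·(1/2)^(t/15.3).
Taking log₂: log₂(435/122) = t·(1/6.24 − 1/15.3).
log₂(3.5656) = 1.8341; 1/6.24 − 1/15.3 = 0.094897.
t = 1.8341 / 0.094897 ≈ 19.328 minutes.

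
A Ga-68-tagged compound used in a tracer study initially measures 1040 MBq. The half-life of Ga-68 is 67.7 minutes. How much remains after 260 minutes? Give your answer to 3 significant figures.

72.6 MBq

Number of half-lives: n = 260/67.7 ≈ 3.8405.
Remaining = 1040 × (1/2)^3.8405 = 1040 × 0.069808 ≈ 72.6 MBq.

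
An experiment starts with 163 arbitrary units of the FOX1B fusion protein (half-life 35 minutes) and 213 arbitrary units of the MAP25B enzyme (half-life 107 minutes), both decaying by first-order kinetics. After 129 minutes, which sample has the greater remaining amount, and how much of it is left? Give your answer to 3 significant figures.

FOX1B fusion protein: 163 × (1/2)^3.6857 ≈ 12.667 arbitrary units.
MAP25B enzyme: 213 × (1/2)^1.2056 ≈ 92.354 arbitrary units.
MAP25B enzyme has more remaining, at ≈ 92.354 arbitrary units.

MAP25B enzyme, 92.4 arbitrary units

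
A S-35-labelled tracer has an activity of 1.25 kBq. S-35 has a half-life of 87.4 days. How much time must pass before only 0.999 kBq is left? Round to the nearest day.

28 days

Fraction remaining = 0.999/1.25 ≈ 0.7992.
n = log₂(1.25/0.999) = ln(1.2513)/ln 2 ≈ 0.32337 half-lives.
t = n × t½ = 0.32337 × 87.4 ≈ 28.263 days.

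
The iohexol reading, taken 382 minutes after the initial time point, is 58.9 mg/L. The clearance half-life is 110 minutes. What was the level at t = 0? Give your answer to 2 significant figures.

650 mg/L

Number of half-lives elapsed: n = 382/110 ≈ 3.4727.
A₀ = A × 2^n = 58.9 × 2^3.4727 = 58.9 × 11.102 ≈ 653.9 mg/L.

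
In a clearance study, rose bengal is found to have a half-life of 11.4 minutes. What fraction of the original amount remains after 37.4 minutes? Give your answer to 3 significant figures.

n = 37.4/11.4 ≈ 3.2807 half-lives.
Fraction remaining = (1/2)^3.2807 ≈ 0.1029.

0.103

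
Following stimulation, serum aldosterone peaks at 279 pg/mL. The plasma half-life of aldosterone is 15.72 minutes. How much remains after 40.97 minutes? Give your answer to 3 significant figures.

45.8 pg/mL

Number of half-lives: n = 40.97/15.72 ≈ 2.6062.
Remaining = 279 × (1/2)^2.6062 = 279 × 0.16423 ≈ 45.819 pg/mL.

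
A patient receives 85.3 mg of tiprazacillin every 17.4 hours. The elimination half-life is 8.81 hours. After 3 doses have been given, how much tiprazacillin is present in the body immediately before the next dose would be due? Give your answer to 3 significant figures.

28.6 mg

The 3 doses were given 52.2, 34.8, 17.4 hours ago.
Total = 85.3·(1/2)^(52.2/8.81) + 85.3·(1/2)^(34.8/8.81) + 85.3·(1/2)^(17.4/8.81)
      = 1.4038 + 5.519 + 21.697 ≈ 28.62 mg.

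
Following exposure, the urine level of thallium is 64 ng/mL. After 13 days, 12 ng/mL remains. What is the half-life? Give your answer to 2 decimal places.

A/A₀ = 12/64 ≈ 0.1875.
n = log₂(5.3333) ≈ 2.415 half-lives elapsed in 13 days.
t½ = 13/2.415 ≈ 5.3829 days.

5.38 days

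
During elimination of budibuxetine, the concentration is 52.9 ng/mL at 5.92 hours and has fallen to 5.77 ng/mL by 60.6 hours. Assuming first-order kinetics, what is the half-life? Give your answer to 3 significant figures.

Over Δt = 60.6 − 5.92 = 54.68 hours, the level fell by a factor of 52.9/5.77 ≈ 9.1681.
n = log₂(9.1681) ≈ 3.1966 half-lives, so t½ = 54.68/3.1966 ≈ 17.106 hours.

17.1 hours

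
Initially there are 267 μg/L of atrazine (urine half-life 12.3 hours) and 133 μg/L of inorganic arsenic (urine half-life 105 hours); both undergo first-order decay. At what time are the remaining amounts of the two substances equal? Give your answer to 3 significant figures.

Set 267·(1/2)^(t/12.3) = 133·(1/2)^(t/105).
Taking log₂: log₂(267/133) = t·(1/12.3 − 1/105).
log₂(2.0075) = 1.0054; 1/12.3 − 1/105 = 0.071777.
t = 1.0054 / 0.071777 ≈ 14.007 hours.

14.0 hours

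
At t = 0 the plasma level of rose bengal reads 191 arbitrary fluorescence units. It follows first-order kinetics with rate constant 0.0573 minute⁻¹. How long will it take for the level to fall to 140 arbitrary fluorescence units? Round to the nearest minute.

5 minutes

t½ = ln 2 / λ = 0.69315 / 0.0573 ≈ 12.097 minutes.
Fraction remaining = 140/191 ≈ 0.73298.
n = log₂(191/140) = ln(1.3643)/ln 2 ≈ 0.44815 half-lives.
t = n × t½ = 0.44815 × 12.097 ≈ 5.4211 minutes.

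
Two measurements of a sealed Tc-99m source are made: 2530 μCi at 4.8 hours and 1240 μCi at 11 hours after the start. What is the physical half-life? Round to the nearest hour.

Over Δt = 11 − 4.8 = 6.2 hours, the level fell by a factor of 2530/1240 ≈ 2.0403.
n = log₂(2.0403) ≈ 1.0288 half-lives, so t½ = 6.2/1.0288 ≈ 6.0265 hours.

6 hours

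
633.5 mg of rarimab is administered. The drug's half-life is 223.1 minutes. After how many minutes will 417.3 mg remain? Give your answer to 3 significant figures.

Fraction remaining = 417.3/633.5 ≈ 0.65872.
n = log₂(633.5/417.3) = ln(1.5181)/ln 2 ≈ 0.60226 half-lives.
t = n × t½ = 0.60226 × 223.1 ≈ 134.36 minutes.

134 minutes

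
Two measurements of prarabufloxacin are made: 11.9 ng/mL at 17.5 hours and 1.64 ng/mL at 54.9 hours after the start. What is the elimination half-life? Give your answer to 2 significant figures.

13 hours

Over Δt = 54.9 − 17.5 = 37.4 hours, the level fell by a factor of 11.9/1.64 ≈ 7.2561.
n = log₂(7.2561) ≈ 2.8592 half-lives, so t½ = 37.4/2.8592 ≈ 13.081 hours.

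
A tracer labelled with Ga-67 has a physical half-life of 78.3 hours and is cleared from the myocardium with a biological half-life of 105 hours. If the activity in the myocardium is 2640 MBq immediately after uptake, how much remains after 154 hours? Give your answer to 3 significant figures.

244 MBq

1/t_eff = 1/t_phys + 1/t_biol = 1/78.3 + 1/105 = 0.022295 per hour.
t_eff = 78.3 × 105 / (78.3 + 105) ≈ 44.853 hours.
Remaining = 2640 × (1/2)^(154/44.853) = 2640 × (1/2)^3.4335 ≈ 244.36 MBq.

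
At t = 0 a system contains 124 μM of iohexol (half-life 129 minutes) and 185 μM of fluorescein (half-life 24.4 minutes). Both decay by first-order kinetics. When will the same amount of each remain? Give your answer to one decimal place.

17.4 minutes

Set 124·(1/2)^(t/129) = 185·(1/2)^(t/24.4).
Taking log₂: log₂(124/185) = t·(1/129 − 1/24.4).
log₂(0.67027) = -0.57719; 1/129 − 1/24.4 = -0.033232.
t = -0.57719 / -0.033232 ≈ 17.369 minutes.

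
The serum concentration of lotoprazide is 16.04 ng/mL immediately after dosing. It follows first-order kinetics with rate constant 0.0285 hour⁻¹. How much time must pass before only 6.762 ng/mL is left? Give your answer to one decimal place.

t½ = ln 2 / λ = 0.69315 / 0.0285 ≈ 24.321 hours.
Fraction remaining = 6.762/16.04 ≈ 0.42157.
n = log₂(16.04/6.762) = ln(2.3721)/ln 2 ≈ 1.2462 half-lives.
t = n × t½ = 1.2462 × 24.321 ≈ 30.308 hours.

30.3 hours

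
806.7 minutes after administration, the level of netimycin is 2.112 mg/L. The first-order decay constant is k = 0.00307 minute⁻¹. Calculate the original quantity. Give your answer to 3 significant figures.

t½ = ln 2 / k = 0.69315 / 0.00307 ≈ 225.78 minutes.
Number of half-lives elapsed: n = 806.7/225.78 ≈ 3.5729.
A₀ = A × 2^n = 2.112 × 2^3.5729 = 2.112 × 11.9 ≈ 25.134 mg/L.

25.1 mg/L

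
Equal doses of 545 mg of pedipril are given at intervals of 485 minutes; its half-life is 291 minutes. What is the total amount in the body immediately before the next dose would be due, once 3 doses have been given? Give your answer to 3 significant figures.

The 3 doses were given 1455, 970, 485 minutes ago.
Total = 545·(1/2)^(1455/291) + 545·(1/2)^(970/291) + 545·(1/2)^(485/291)
      = 17.031 + 54.071 + 171.66 ≈ 242.77 mg.

243 mg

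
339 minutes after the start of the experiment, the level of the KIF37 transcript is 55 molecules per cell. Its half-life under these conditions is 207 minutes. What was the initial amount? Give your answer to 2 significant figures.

Number of half-lives elapsed: n = 339/207 ≈ 1.6377.
A₀ = A × 2^n = 55 × 2^1.6377 = 55 × 3.1117 ≈ 171.14 molecules per cell.

170 molecules per cell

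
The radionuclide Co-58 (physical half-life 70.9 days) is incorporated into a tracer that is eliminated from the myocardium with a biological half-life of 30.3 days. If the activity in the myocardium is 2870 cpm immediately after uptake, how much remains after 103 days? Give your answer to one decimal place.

99.4 cpm

1/t_eff = 1/t_phys + 1/t_biol = 1/70.9 + 1/30.3 = 0.047108 per day.
t_eff = 70.9 × 30.3 / (70.9 + 30.3) ≈ 21.228 days.
Remaining = 2870 × (1/2)^(103/21.228) = 2870 × (1/2)^4.8521 ≈ 99.37 cpm.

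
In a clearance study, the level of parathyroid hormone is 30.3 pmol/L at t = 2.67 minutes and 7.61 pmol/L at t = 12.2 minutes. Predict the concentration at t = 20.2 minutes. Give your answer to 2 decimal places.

2.39 pmol/L

Over Δt = 12.2 − 2.67 = 9.53 minutes, the level fell by a factor of 30.3/7.61 ≈ 3.9816.
n = log₂(3.9816) ≈ 1.9933 half-lives, so t½ = 9.53/1.9933 ≈ 4.7809 minutes.
From t = 12.2 to t = 20.2: 7.61 × (1/2)^((20.2−12.2)/4.7809) ≈ 2.386 pmol/L.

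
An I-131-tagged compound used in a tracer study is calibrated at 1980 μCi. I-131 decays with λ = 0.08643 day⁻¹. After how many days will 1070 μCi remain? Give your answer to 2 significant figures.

7.1 days

t½ = ln 2 / λ = 0.69315 / 0.08643 ≈ 8.0198 days.
Fraction remaining = 1070/1980 ≈ 0.5404.
n = log₂(1980/1070) = ln(1.8505)/ln 2 ≈ 0.88789 half-lives.
t = n × t½ = 0.88789 × 8.0198 ≈ 7.1207 days.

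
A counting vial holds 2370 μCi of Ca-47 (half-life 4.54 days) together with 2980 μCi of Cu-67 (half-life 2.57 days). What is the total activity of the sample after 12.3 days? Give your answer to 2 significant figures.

Ca-47: 2370 × (1/2)^(12.3/4.54) = 2370 × (1/2)^2.7093 ≈ 362.4 μCi.
Cu-67: 2980 × (1/2)^(12.3/2.57) = 2980 × (1/2)^4.786 ≈ 108.02 μCi.
Total = 362.4 + 108.02 ≈ 470.41 μCi.

470 μCi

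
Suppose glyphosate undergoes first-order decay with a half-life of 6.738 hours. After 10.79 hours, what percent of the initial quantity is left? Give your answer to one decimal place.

n = 10.79/6.738 ≈ 1.6014 half-lives.
Fraction remaining = (1/2)^1.6014 ≈ 0.32956, i.e. 32.956%.

33.0%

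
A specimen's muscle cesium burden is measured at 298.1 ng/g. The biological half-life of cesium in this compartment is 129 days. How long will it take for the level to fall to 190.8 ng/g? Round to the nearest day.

83 days

Fraction remaining = 190.8/298.1 ≈ 0.64005.
n = log₂(298.1/190.8) = ln(1.5624)/ln 2 ≈ 0.64374 half-lives.
t = n × t½ = 0.64374 × 129 ≈ 83.042 days.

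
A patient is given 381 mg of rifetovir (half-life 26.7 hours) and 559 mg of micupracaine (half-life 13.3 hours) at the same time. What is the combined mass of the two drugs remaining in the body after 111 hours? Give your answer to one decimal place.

23.1 mg

rifetovir: 381 × (1/2)^(111/26.7) = 381 × (1/2)^4.1573 ≈ 21.353 mg.
micupracaine: 559 × (1/2)^(111/13.3) = 559 × (1/2)^8.3459 ≈ 1.7181 mg.
Total = 21.353 + 1.7181 ≈ 23.071 mg.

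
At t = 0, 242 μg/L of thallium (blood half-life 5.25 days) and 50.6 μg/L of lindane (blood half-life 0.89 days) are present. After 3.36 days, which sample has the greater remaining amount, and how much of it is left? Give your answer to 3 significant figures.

thallium: 242 × (1/2)^0.64 ≈ 155.29 μg/L.
lindane: 50.6 × (1/2)^3.7753 ≈ 3.6955 μg/L.
Thallium has more remaining, at ≈ 155.29 μg/L.

thallium, 155 μg/L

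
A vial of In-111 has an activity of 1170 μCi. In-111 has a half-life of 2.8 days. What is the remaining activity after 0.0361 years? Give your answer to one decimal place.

44.8 μCi

Convert the elapsed time: 0.0361 years = 13.1765 days.
Number of half-lives: n = 13.1765/2.8 ≈ 4.7059.
Remaining = 1170 × (1/2)^4.7059 = 1170 × 0.038316 ≈ 44.83 μCi.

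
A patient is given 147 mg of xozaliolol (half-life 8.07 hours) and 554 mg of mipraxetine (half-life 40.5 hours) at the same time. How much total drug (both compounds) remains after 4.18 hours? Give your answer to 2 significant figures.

xozaliolol: 147 × (1/2)^(4.18/8.07) = 147 × (1/2)^0.51797 ≈ 102.66 mg.
mipraxetine: 554 × (1/2)^(4.18/40.5) = 554 × (1/2)^0.10321 ≈ 515.75 mg.
Total = 102.66 + 515.75 ≈ 618.41 mg.

620 mg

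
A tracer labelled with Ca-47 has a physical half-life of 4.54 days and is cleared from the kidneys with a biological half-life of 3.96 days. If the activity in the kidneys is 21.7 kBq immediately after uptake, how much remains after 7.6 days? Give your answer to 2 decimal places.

1/t_eff = 1/t_phys + 1/t_biol = 1/4.54 + 1/3.96 = 0.47279 per day.
t_eff = 4.54 × 3.96 / (4.54 + 3.96) ≈ 2.1151 days.
Remaining = 21.7 × (1/2)^(7.6/2.1151) = 21.7 × (1/2)^3.5932 ≈ 1.798 kBq.

1.80 kBq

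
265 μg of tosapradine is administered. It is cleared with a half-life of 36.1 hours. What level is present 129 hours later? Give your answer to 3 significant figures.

Number of half-lives: n = 129/36.1 ≈ 3.5734.
Remaining = 265 × (1/2)^3.5734 = 265 × 0.084003 ≈ 22.261 μg.

22.3 μg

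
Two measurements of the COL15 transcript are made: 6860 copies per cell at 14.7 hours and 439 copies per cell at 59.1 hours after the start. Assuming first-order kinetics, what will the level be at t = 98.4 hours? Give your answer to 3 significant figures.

Over Δt = 59.1 − 14.7 = 44.4 hours, the level fell by a factor of 6860/439 ≈ 15.626.
n = log₂(15.626) ≈ 3.9659 half-lives, so t½ = 44.4/3.9659 ≈ 11.195 hours.
From t = 59.1 to t = 98.4: 439 × (1/2)^((98.4−59.1)/11.195) ≈ 38.525 copies per cell.

38.5 copies per cell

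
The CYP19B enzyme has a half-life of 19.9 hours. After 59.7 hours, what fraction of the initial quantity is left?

n = 59.7/19.9 ≈ 3 half-lives.
Fraction remaining = (1/2)^3 ≈ 0.125.

0.125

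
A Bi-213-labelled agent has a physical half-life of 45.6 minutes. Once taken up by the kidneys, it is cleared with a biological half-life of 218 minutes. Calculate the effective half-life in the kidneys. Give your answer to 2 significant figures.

38 minutes

1/t_eff = 1/t_phys + 1/t_biol = 1/45.6 + 1/218 = 0.026517 per minute.
t_eff = 45.6 × 218 / (45.6 + 218) ≈ 37.712 minutes.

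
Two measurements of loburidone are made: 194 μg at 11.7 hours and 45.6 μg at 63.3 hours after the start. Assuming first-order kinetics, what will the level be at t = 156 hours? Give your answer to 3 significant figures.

3.38 μg

Over Δt = 63.3 − 11.7 = 51.6 hours, the level fell by a factor of 194/45.6 ≈ 4.2544.
n = log₂(4.2544) ≈ 2.089 half-lives, so t½ = 51.6/2.089 ≈ 24.701 hours.
From t = 63.3 to t = 156: 45.6 × (1/2)^((156−63.3)/24.701) ≈ 3.3826 μg.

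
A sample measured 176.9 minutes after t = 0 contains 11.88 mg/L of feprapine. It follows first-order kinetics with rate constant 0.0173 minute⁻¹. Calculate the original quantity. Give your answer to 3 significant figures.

253 mg/L

t½ = ln 2 / λ = 0.69315 / 0.0173 ≈ 40.066 minutes.
Number of half-lives elapsed: n = 176.9/40.066 ≈ 4.4152.
A₀ = A × 2^n = 11.88 × 2^4.4152 = 11.88 × 21.335 ≈ 253.47 mg/L.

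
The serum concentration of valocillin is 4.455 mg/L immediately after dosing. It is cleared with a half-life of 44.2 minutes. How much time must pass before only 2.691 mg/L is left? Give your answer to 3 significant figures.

32.1 minutes

Fraction remaining = 2.691/4.455 ≈ 0.60404.
n = log₂(4.455/2.691) = ln(1.6555)/ln 2 ≈ 0.72728 half-lives.
t = n × t½ = 0.72728 × 44.2 ≈ 32.146 minutes.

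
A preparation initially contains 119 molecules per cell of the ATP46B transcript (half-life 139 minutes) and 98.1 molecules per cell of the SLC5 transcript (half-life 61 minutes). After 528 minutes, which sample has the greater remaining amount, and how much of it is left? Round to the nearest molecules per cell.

ATP46B transcript: 119 × (1/2)^3.7986 ≈ 8.552 molecules per cell.
SLC5 transcript: 98.1 × (1/2)^8.6557 ≈ 0.24324 molecules per cell.
ATP46B transcript has more remaining, at ≈ 8.552 molecules per cell.

ATP46B transcript, 9 molecules per cell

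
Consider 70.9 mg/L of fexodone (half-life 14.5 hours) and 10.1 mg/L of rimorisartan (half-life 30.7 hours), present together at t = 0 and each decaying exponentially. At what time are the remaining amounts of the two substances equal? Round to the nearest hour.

Set 70.9·(1/2)^(t/14.5) = 10.1·(1/2)^(t/30.7).
Taking log₂: log₂(70.9/10.1) = t·(1/14.5 − 1/30.7).
log₂(7.0198) = 2.8114; 1/14.5 − 1/30.7 = 0.036392.
t = 2.8114 / 0.036392 ≈ 77.254 hours.

77 hours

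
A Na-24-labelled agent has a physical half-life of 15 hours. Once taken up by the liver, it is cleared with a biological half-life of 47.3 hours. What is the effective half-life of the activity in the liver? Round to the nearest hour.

11 hours

1/t_eff = 1/t_phys + 1/t_biol = 1/15 + 1/47.3 = 0.087808 per hour.
t_eff = 15 × 47.3 / (15 + 47.3) ≈ 11.388 hours.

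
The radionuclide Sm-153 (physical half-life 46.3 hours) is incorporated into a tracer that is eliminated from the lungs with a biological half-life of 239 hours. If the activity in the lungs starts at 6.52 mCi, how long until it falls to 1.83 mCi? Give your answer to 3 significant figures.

1/t_eff = 1/t_phys + 1/t_biol = 1/46.3 + 1/239 = 0.025782 per hour.
t_eff = 46.3 × 239 / (46.3 + 239) ≈ 38.786 hours.
n = log₂(6.52/1.83) ≈ 1.833; t = 1.833 × 38.786 ≈ 71.096 hours.

71.1 hours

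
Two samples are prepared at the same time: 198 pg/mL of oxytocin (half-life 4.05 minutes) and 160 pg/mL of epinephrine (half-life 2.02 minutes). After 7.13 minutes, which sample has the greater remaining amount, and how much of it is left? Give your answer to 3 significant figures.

oxytocin, 58.4 pg/mL

oxytocin: 198 × (1/2)^1.7605 ≈ 58.439 pg/mL.
epinephrine: 160 × (1/2)^3.5297 ≈ 13.854 pg/mL.
Oxytocin has more remaining, at ≈ 58.439 pg/mL.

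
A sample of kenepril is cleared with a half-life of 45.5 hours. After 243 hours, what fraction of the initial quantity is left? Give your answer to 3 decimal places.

0.025

n = 243/45.5 ≈ 5.3407 half-lives.
Fraction remaining = (1/2)^5.3407 ≈ 0.024678.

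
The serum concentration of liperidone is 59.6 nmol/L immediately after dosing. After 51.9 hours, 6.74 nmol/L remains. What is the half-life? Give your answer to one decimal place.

A/A₀ = 6.74/59.6 ≈ 0.11309.
n = log₂(8.8427) ≈ 3.1445 half-lives elapsed in 51.9 hours.
t½ = 51.9/3.1445 ≈ 16.505 hours.

16.5 hours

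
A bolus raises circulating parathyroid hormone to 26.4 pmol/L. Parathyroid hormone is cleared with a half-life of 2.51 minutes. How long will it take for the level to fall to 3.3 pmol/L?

3.3/26.4 = 1/8, so 3 half-lives have elapsed.
t = 3 × 2.51 = 7.53 minutes.

7.53 minutes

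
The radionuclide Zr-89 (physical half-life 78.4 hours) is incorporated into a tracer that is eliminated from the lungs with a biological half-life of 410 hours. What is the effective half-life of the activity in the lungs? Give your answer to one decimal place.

1/t_eff = 1/t_phys + 1/t_biol = 1/78.4 + 1/410 = 0.015194 per hour.
t_eff = 78.4 × 410 / (78.4 + 410) ≈ 65.815 hours.

65.8 hours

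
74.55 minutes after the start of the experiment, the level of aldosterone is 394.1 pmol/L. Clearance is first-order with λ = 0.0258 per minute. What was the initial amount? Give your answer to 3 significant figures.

t½ = ln 2 / λ = 0.69315 / 0.0258 ≈ 26.866 minutes.
Number of half-lives elapsed: n = 74.55/26.866 ≈ 2.7749.
A₀ = A × 2^n = 394.1 × 2^2.7749 = 394.1 × 6.8441 ≈ 2697.3 pmol/L.

2700 pmol/L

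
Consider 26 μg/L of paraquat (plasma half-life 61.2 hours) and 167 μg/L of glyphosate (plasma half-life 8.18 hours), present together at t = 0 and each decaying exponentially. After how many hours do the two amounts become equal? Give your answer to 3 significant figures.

Set 26·(1/2)^(t/61.2) = 167·(1/2)^(t/8.18).
Taking log₂: log₂(26/167) = t·(1/61.2 − 1/8.18).
log₂(0.15569) = -2.6833; 1/61.2 − 1/8.18 = -0.10591.
t = -2.6833 / -0.10591 ≈ 25.335 hours.

25.3 hours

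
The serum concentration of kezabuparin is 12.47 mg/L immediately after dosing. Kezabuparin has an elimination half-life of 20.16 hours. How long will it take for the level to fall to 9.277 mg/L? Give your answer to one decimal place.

8.6 hours

Fraction remaining = 9.277/12.47 ≈ 0.74395.
n = log₂(12.47/9.277) = ln(1.3442)/ln 2 ≈ 0.42673 half-lives.
t = n × t½ = 0.42673 × 20.16 ≈ 8.6029 hours.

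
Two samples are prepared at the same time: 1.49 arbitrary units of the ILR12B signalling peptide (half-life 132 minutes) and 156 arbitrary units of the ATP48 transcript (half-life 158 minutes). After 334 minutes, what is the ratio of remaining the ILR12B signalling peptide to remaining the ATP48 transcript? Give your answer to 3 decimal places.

0.007

ILR12B signalling peptide: 1.49 × (1/2)^(334/132) = 1.49 × (1/2)^2.5303 ≈ 0.25792 arbitrary units.
ATP48 transcript: 156 × (1/2)^(334/158) = 156 × (1/2)^2.1139 ≈ 36.039 arbitrary units.
Ratio ≈ 0.25792 / 36.039 ≈ 0.0071568.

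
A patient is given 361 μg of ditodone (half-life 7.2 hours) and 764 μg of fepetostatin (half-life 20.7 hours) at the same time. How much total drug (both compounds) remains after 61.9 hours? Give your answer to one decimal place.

ditodone: 361 × (1/2)^(61.9/7.2) = 361 × (1/2)^8.5972 ≈ 0.93215 μg.
fepetostatin: 764 × (1/2)^(61.9/20.7) = 764 × (1/2)^2.9903 ≈ 96.142 μg.
Total = 0.93215 + 96.142 ≈ 97.074 μg.

97.1 μg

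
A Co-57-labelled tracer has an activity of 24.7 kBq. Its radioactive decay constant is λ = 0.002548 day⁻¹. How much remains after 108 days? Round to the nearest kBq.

t½ = ln 2 / λ = 0.69315 / 0.002548 ≈ 272.04 days.
Number of half-lives: n = 108/272.04 ≈ 0.39701.
Remaining = 24.7 × (1/2)^0.39701 = 24.7 × 0.75943 ≈ 18.758 kBq.

19 kBq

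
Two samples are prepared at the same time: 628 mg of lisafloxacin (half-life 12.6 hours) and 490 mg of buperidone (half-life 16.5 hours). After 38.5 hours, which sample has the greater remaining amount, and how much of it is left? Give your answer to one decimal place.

buperidone, 97.2 mg

lisafloxacin: 628 × (1/2)^3.0556 ≈ 75.535 mg.
buperidone: 490 × (1/2)^2.3333 ≈ 97.228 mg.
Buperidone has more remaining, at ≈ 97.228 mg.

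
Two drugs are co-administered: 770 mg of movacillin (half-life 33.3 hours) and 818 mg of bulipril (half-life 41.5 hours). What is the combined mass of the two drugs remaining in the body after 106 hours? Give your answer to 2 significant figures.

movacillin: 770 × (1/2)^(106/33.3) = 770 × (1/2)^3.1832 ≈ 84.773 mg.
bulipril: 818 × (1/2)^(106/41.5) = 818 × (1/2)^2.5542 ≈ 139.27 mg.
Total = 84.773 + 139.27 ≈ 224.04 mg.

220 mg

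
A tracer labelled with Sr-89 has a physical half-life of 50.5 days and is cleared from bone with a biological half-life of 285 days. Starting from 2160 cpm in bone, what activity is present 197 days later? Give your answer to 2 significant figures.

1/t_eff = 1/t_phys + 1/t_biol = 1/50.5 + 1/285 = 0.023311 per day.
t_eff = 50.5 × 285 / (50.5 + 285) ≈ 42.899 days.
Remaining = 2160 × (1/2)^(197/42.899) = 2160 × (1/2)^4.5922 ≈ 89.549 cpm.

90 cpm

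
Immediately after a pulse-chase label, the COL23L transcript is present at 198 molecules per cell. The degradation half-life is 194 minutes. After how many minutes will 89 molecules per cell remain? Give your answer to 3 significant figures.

Fraction remaining = 89/198 ≈ 0.44949.
n = log₂(198/89) = ln(2.2247)/ln 2 ≈ 1.1536 half-lives.
t = n × t½ = 1.1536 × 194 ≈ 223.8 minutes.

224 minutes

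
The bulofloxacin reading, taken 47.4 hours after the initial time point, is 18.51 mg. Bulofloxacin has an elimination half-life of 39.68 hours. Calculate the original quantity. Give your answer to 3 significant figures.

42.4 mg

Number of half-lives elapsed: n = 47.4/39.68 ≈ 1.1946.
A₀ = A × 2^n = 18.51 × 2^1.1946 = 18.51 × 2.2887 ≈ 42.365 mg.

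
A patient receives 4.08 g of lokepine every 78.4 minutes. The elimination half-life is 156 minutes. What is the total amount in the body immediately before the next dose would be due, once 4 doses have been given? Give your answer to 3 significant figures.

The 4 doses were given 313.6, 235.2, 156.8, 78.4 minutes ago.
Total = 4.08·(1/2)^(313.6/156) + 4.08·(1/2)^(235.2/156) + 4.08·(1/2)^(156.8/156) + 4.08·(1/2)^(78.4/156)
      = 1.0128 + 1.4348 + 2.0328 + 2.8799 ≈ 7.3602 g.

7.36 g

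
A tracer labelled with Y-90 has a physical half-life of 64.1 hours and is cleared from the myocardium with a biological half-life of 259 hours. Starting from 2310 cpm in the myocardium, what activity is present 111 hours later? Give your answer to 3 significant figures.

517 cpm

1/t_eff = 1/t_phys + 1/t_biol = 1/64.1 + 1/259 = 0.019462 per hour.
t_eff = 64.1 × 259 / (64.1 + 259) ≈ 51.383 hours.
Remaining = 2310 × (1/2)^(111/51.383) = 2310 × (1/2)^2.1602 ≈ 516.79 cpm.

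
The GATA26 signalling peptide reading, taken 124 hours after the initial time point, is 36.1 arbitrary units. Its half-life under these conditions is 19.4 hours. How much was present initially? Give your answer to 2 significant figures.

Number of half-lives elapsed: n = 124/19.4 ≈ 6.3918.
A₀ = A × 2^n = 36.1 × 2^6.3918 = 36.1 × 83.967 ≈ 3031.2 arbitrary units.

3000 arbitrary units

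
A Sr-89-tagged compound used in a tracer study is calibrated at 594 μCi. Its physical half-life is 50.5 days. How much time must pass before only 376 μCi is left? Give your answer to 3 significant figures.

33.3 days

Fraction remaining = 376/594 ≈ 0.633.
n = log₂(594/376) = ln(1.5798)/ln 2 ≈ 0.65973 half-lives.
t = n × t½ = 0.65973 × 50.5 ≈ 33.316 days.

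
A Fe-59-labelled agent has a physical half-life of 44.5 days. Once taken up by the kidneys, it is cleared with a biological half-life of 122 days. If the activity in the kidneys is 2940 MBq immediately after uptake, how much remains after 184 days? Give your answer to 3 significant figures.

1/t_eff = 1/t_phys + 1/t_biol = 1/44.5 + 1/122 = 0.030669 per day.
t_eff = 44.5 × 122 / (44.5 + 122) ≈ 32.607 days.
Remaining = 2940 × (1/2)^(184/32.607) = 2940 × (1/2)^5.643 ≈ 58.834 MBq.

58.8 MBq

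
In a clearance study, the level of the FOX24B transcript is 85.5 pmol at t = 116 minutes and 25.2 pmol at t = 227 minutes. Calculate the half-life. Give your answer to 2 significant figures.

63 minutes

Over Δt = 227 − 116 = 111 minutes, the level fell by a factor of 85.5/25.2 ≈ 3.3929.
n = log₂(3.3929) ≈ 1.7625 half-lives, so t½ = 111/1.7625 ≈ 62.979 minutes.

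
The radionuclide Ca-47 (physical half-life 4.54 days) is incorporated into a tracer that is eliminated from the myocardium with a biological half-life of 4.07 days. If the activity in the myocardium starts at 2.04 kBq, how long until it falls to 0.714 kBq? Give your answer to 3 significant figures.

3.25 days

1/t_eff = 1/t_phys + 1/t_biol = 1/4.54 + 1/4.07 = 0.46596 per day.
t_eff = 4.54 × 4.07 / (4.54 + 4.07) ≈ 2.1461 days.
n = log₂(2.04/0.714) ≈ 1.5146; t = 1.5146 × 2.1461 ≈ 3.2504 days.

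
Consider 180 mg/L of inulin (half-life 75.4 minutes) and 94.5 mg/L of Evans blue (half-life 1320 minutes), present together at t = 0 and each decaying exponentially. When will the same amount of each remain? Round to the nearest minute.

74 minutes

Set 180·(1/2)^(t/75.4) = 94.5·(1/2)^(t/1320).
Taking log₂: log₂(180/94.5) = t·(1/75.4 − 1/1320).
log₂(1.9048) = 0.92961; 1/75.4 − 1/1320 = 0.012505.
t = 0.92961 / 0.012505 ≈ 74.339 minutes.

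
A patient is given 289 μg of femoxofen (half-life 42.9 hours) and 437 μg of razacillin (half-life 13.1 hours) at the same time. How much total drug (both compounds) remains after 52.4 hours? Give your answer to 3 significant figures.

151 μg

femoxofen: 289 × (1/2)^(52.4/42.9) = 289 × (1/2)^1.2214 ≈ 123.94 μg.
razacillin: 437 × (1/2)^(52.4/13.1) = 437 × (1/2)^4 ≈ 27.312 μg.
Total = 123.94 + 27.312 ≈ 151.25 μg.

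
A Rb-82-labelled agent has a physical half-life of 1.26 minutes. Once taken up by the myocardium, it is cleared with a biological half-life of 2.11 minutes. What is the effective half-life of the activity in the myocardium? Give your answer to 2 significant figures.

0.79 minutes

1/t_eff = 1/t_phys + 1/t_biol = 1/1.26 + 1/2.11 = 1.2676 per minute.
t_eff = 1.26 × 2.11 / (1.26 + 2.11) ≈ 0.7889 minutes.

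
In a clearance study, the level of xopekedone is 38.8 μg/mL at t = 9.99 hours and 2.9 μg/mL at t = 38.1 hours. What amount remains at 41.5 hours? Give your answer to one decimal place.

2.1 μg/mL

Over Δt = 38.1 − 9.99 = 28.11 hours, the level fell by a factor of 38.8/2.9 ≈ 13.379.
n = log₂(13.379) ≈ 3.7419 half-lives, so t½ = 28.11/3.7419 ≈ 7.5122 hours.
From t = 38.1 to t = 41.5: 2.9 × (1/2)^((41.5−38.1)/7.5122) ≈ 2.1191 μg/mL.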